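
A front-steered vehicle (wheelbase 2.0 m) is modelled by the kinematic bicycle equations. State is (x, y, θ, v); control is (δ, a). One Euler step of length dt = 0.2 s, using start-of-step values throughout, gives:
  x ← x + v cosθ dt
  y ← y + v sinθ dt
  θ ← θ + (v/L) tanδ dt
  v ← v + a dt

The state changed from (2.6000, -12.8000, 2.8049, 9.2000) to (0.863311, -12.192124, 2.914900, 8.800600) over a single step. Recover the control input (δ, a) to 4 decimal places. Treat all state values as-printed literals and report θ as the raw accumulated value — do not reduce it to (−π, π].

δ = 0.1190, a = -1.9970

a = (v'−v)/dt = (-0.399400)/0.2 = -1.9970
Δθ = θ'−θ = 0.110000;  (v·dt/L) = 9.2000·0.2/2.0 = 0.920000
tan δ = Δθ·L/(v·dt) = 0.119565  →  δ = 0.1190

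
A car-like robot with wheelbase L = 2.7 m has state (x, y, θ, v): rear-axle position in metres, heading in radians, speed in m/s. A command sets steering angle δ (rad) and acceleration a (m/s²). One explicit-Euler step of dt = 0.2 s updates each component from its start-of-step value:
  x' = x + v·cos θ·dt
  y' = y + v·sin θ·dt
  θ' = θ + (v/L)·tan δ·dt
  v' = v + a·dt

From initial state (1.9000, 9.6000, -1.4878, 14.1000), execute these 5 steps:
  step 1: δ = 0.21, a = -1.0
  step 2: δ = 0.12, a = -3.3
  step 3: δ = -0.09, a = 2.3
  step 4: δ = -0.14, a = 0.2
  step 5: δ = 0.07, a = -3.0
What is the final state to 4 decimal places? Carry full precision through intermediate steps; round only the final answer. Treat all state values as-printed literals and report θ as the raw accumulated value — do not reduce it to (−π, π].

(5.5318, -3.5448, -1.3012, 13.1400)

after step 1 (δ=0.21, a=-1.0): (2.133781, 6.789707, -1.265185, 13.900000)
after step 2 (δ=0.12, a=-3.3): (2.970218, 4.138524, -1.141032, 13.240000)
after step 3 (δ=-0.09, a=2.3): (4.073524, 1.731322, -1.229538, 13.700000)
after step 4 (δ=-0.14, a=0.2): (4.990527, -0.850674, -1.372548, 13.740000)
after step 5 (δ=0.07, a=-3.0): (5.531752, -3.544849, -1.301187, 13.140000)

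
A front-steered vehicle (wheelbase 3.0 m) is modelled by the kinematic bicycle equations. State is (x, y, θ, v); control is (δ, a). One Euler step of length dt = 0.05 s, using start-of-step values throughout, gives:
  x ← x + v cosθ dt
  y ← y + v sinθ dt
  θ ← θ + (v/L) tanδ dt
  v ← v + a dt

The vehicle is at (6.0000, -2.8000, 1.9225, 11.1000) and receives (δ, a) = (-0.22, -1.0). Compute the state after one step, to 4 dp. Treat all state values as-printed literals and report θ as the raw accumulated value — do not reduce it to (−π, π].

x' = 6.0000 + 11.1000·cos(1.9225)·0.05 = 5.8088
y' = -2.8000 + 11.1000·sin(1.9225)·0.05 = -2.2790
θ' = 1.9225 + (11.1000/3.0)·tan(-0.22)·0.05 = 1.8811
v' = 11.1000 − 1.0000·0.05 = 11.0500

(5.8088, -2.2790, 1.8811, 11.0500)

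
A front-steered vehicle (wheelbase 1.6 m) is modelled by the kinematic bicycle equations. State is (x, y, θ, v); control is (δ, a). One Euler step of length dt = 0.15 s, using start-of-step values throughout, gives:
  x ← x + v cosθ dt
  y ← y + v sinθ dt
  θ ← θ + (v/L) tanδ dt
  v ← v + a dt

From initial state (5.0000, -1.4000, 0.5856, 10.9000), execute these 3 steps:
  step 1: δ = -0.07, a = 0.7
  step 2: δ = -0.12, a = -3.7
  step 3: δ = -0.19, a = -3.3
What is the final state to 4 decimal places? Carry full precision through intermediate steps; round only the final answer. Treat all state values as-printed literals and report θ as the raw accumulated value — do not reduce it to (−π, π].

(9.2501, 0.9105, 0.2011, 9.9550)

after step 1 (δ=-0.07, a=0.7): (6.362577, -0.496336, 0.513952, 11.005000)
after step 2 (δ=-0.12, a=-3.7): (7.800065, 0.315209, 0.389548, 10.450000)
after step 3 (δ=-0.19, a=-3.3): (9.250129, 0.910499, 0.201134, 9.955000)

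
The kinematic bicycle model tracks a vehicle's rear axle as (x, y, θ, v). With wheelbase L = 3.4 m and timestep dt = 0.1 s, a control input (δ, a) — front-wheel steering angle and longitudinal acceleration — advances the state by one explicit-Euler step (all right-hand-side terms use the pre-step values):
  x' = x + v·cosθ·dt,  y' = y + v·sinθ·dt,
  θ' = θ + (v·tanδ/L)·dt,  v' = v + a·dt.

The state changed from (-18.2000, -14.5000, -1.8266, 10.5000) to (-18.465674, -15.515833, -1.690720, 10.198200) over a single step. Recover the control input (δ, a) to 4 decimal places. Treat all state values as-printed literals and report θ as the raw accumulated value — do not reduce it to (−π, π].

a = (v'−v)/dt = (-0.301800)/0.1 = -3.0180
Δθ = θ'−θ = 0.135880;  (v·dt/L) = 10.5000·0.1/3.4 = 0.308824
tan δ = Δθ·L/(v·dt) = 0.439992  →  δ = 0.4145

δ = 0.4145, a = -3.0180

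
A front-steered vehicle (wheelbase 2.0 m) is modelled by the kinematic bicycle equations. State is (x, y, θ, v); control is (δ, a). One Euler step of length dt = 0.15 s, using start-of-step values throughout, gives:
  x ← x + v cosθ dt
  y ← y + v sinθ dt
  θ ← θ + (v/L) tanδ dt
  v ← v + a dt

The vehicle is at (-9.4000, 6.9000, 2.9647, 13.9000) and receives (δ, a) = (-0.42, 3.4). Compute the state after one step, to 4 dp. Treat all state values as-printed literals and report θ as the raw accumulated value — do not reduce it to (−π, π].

(-11.4525, 7.2669, 2.4991, 14.4100)

x' = -9.4000 + 13.9000·cos(2.9647)·0.15 = -11.4525
y' = 6.9000 + 13.9000·sin(2.9647)·0.15 = 7.2669
θ' = 2.9647 + (13.9000/2.0)·tan(-0.42)·0.15 = 2.4991
v' = 13.9000 + 3.4000·0.15 = 14.4100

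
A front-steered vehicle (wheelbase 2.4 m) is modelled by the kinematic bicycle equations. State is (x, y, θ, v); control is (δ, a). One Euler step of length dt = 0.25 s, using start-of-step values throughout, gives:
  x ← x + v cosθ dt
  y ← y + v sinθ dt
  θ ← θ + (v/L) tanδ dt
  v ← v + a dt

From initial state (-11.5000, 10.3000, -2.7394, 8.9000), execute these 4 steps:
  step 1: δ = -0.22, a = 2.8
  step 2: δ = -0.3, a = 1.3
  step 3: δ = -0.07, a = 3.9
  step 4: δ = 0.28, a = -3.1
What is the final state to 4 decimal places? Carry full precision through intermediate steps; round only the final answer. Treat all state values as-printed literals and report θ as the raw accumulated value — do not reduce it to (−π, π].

(-21.0446, 9.7541, -3.0020, 10.1250)

after step 1 (δ=-0.22, a=2.8): (-13.547456, 9.429053, -2.946714, 9.600000)
after step 2 (δ=-0.3, a=1.3): (-15.902027, 8.964298, -3.256050, 9.925000)
after step 3 (δ=-0.07, a=3.9): (-18.367042, 9.247676, -3.328538, 10.900000)
after step 4 (δ=0.28, a=-3.1): (-21.044563, 9.754141, -3.002044, 10.125000)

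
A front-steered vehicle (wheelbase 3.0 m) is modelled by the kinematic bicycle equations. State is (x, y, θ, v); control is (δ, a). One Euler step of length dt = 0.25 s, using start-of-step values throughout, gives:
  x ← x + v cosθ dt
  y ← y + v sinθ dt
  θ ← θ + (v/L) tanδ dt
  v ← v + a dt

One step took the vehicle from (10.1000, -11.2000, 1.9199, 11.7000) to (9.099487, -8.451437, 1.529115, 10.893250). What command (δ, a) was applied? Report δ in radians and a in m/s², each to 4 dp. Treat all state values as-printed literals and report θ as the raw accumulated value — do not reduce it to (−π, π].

a = (v'−v)/dt = (-0.806750)/0.25 = -3.2270
Δθ = θ'−θ = -0.390785;  (v·dt/L) = 11.7000·0.25/3.0 = 0.975000
tan δ = Δθ·L/(v·dt) = -0.400805  →  δ = -0.3812

δ = -0.3812, a = -3.2270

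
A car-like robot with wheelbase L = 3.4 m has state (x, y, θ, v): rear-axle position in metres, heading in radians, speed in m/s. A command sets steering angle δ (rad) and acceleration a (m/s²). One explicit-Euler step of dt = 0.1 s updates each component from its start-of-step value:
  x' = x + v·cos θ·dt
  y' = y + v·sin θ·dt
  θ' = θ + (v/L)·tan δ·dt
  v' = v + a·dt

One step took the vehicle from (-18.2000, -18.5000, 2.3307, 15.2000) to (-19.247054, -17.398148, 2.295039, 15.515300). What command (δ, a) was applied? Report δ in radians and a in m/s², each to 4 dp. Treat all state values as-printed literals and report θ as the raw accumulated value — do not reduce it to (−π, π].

a = (v'−v)/dt = (0.315300)/0.1 = 3.1530
Δθ = θ'−θ = -0.035661;  (v·dt/L) = 15.2000·0.1/3.4 = 0.447059
tan δ = Δθ·L/(v·dt) = -0.079768  →  δ = -0.0796

δ = -0.0796, a = 3.1530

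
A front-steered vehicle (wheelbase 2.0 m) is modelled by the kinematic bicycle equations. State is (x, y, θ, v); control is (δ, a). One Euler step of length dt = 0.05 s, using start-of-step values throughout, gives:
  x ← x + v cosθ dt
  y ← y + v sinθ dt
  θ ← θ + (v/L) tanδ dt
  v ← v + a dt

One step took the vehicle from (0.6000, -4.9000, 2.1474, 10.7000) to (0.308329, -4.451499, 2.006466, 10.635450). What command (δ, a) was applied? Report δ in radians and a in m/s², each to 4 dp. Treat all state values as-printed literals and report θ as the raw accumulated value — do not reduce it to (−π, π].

a = (v'−v)/dt = (-0.064550)/0.05 = -1.2910
Δθ = θ'−θ = -0.140934;  (v·dt/L) = 10.7000·0.05/2.0 = 0.267500
tan δ = Δθ·L/(v·dt) = -0.526856  →  δ = -0.4849

δ = -0.4849, a = -1.2910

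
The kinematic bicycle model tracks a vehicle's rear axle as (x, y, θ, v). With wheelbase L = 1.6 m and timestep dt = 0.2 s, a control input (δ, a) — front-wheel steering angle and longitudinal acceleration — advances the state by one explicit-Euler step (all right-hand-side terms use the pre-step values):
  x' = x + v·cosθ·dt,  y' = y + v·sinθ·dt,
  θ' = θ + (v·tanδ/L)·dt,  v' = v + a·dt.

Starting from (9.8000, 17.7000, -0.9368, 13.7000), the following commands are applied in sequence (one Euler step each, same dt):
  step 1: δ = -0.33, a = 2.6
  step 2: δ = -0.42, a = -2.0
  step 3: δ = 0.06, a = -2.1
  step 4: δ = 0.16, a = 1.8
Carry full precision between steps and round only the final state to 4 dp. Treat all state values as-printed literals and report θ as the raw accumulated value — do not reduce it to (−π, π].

(8.0752, 8.4770, -1.9431, 13.7600)

after step 1 (δ=-0.33, a=2.6): (11.423092, 15.492473, -1.523374, 14.220000)
after step 2 (δ=-0.42, a=-2.0): (11.557911, 12.651671, -2.317157, 13.820000)
after step 3 (δ=0.06, a=-2.1): (9.681235, 10.622439, -2.213382, 13.400000)
after step 4 (δ=0.16, a=1.8): (8.075198, 8.476967, -1.943071, 13.760000)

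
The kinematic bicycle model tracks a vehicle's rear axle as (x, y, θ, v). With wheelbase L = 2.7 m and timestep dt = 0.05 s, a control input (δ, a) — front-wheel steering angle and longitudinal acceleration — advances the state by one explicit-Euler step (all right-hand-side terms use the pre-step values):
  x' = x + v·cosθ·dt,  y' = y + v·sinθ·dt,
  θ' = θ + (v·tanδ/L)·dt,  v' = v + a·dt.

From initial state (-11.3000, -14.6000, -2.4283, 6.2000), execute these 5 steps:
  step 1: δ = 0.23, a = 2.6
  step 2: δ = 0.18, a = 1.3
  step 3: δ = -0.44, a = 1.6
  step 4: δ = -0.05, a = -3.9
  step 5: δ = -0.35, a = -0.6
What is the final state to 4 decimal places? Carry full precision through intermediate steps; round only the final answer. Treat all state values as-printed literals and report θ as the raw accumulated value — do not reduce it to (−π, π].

after step 1 (δ=0.23, a=2.6): (-11.534426, -14.802841, -2.401417, 6.330000)
after step 2 (δ=0.18, a=1.3): (-11.768113, -15.016295, -2.380086, 6.395000)
after step 3 (δ=-0.44, a=1.6): (-11.999548, -15.236926, -2.435839, 6.475000)
after step 4 (δ=-0.05, a=-3.9): (-12.245961, -15.446913, -2.441839, 6.280000)
after step 5 (δ=-0.35, a=-0.6): (-12.486171, -15.649138, -2.484290, 6.250000)

(-12.4862, -15.6491, -2.4843, 6.2500)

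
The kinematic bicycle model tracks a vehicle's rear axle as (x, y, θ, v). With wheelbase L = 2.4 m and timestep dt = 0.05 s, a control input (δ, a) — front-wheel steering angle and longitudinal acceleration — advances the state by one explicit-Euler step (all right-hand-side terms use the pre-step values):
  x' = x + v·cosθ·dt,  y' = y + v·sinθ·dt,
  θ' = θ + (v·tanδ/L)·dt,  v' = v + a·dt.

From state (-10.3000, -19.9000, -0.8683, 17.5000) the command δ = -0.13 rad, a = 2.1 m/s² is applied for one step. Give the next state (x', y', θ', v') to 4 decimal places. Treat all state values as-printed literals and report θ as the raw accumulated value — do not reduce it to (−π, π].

x' = -10.3000 + 17.5000·cos(-0.8683)·0.05 = -9.7346
y' = -19.9000 + 17.5000·sin(-0.8683)·0.05 = -20.5678
θ' = -0.8683 + (17.5000/2.4)·tan(-0.13)·0.05 = -0.9160
v' = 17.5000 + 2.1000·0.05 = 17.6050

(-9.7346, -20.5678, -0.9160, 17.6050)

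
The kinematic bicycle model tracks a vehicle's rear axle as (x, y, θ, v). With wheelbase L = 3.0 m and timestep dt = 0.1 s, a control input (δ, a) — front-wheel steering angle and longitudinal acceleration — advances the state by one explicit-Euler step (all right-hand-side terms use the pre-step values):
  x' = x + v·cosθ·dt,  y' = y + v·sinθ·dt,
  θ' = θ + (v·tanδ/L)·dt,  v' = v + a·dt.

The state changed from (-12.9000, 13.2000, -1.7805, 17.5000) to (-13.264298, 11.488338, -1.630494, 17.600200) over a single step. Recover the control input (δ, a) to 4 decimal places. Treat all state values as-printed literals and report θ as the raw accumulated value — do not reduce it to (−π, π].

a = (v'−v)/dt = (0.100200)/0.1 = 1.0020
Δθ = θ'−θ = 0.150006;  (v·dt/L) = 17.5000·0.1/3.0 = 0.583333
tan δ = Δθ·L/(v·dt) = 0.257153  →  δ = 0.2517

δ = 0.2517, a = 1.0020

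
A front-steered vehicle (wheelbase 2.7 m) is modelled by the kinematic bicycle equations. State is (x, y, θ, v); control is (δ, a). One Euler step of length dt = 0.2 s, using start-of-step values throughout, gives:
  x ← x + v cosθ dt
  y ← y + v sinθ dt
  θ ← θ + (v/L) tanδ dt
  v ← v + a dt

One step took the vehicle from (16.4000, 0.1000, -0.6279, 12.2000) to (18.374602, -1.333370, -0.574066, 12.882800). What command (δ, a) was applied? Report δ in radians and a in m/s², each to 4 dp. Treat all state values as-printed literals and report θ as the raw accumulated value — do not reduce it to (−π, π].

δ = 0.0595, a = 3.4140

a = (v'−v)/dt = (0.682800)/0.2 = 3.4140
Δθ = θ'−θ = 0.053834;  (v·dt/L) = 12.2000·0.2/2.7 = 0.903704
tan δ = Δθ·L/(v·dt) = 0.059570  →  δ = 0.0595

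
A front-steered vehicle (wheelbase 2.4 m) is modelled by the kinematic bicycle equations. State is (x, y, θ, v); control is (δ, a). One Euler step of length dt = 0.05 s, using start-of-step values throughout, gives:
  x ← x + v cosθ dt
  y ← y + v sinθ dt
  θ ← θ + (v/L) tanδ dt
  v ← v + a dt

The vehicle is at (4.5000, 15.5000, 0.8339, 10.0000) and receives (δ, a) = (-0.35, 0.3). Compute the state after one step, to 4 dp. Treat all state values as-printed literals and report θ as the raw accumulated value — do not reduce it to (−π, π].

x' = 4.5000 + 10.0000·cos(0.8339)·0.05 = 4.8360
y' = 15.5000 + 10.0000·sin(0.8339)·0.05 = 15.8703
θ' = 0.8339 + (10.0000/2.4)·tan(-0.35)·0.05 = 0.7579
v' = 10.0000 + 0.3000·0.05 = 10.0150

(4.8360, 15.8703, 0.7579, 10.0150)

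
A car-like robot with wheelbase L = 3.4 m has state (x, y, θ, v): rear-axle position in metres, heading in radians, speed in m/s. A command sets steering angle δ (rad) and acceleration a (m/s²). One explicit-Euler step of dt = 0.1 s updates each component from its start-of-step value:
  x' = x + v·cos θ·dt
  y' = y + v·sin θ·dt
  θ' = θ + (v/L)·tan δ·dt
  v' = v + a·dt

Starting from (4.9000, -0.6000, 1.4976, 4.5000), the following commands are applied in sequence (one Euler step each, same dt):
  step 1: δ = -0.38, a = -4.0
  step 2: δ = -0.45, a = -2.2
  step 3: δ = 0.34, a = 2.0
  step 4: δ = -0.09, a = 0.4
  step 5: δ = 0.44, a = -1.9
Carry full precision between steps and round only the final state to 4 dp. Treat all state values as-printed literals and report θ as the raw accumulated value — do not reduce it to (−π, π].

after step 1 (δ=-0.38, a=-4.0): (4.932909, -0.151205, 1.444737, 4.100000)
after step 2 (δ=-0.45, a=-2.2): (4.984457, 0.255542, 1.386486, 3.880000)
after step 3 (δ=0.34, a=2.0): (5.055565, 0.636970, 1.426853, 4.080000)
after step 4 (δ=-0.09, a=0.4): (5.114091, 1.040751, 1.416024, 4.120000)
after step 5 (δ=0.44, a=-1.9): (5.177603, 1.447826, 1.473072, 3.930000)

(5.1776, 1.4478, 1.4731, 3.9300)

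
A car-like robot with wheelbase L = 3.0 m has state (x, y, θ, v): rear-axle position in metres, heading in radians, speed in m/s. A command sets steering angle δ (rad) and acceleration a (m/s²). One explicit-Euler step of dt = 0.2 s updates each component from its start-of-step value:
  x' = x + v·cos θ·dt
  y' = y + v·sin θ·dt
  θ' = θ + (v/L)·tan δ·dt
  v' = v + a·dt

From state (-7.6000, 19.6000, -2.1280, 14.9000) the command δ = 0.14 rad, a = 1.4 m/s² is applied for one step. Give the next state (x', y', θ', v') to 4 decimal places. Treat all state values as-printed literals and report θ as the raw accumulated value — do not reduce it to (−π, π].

(-9.1759, 17.0708, -1.9880, 15.1800)

x' = -7.6000 + 14.9000·cos(-2.1280)·0.2 = -9.1759
y' = 19.6000 + 14.9000·sin(-2.1280)·0.2 = 17.0708
θ' = -2.1280 + (14.9000/3.0)·tan(0.14)·0.2 = -1.9880
v' = 14.9000 + 1.4000·0.2 = 15.1800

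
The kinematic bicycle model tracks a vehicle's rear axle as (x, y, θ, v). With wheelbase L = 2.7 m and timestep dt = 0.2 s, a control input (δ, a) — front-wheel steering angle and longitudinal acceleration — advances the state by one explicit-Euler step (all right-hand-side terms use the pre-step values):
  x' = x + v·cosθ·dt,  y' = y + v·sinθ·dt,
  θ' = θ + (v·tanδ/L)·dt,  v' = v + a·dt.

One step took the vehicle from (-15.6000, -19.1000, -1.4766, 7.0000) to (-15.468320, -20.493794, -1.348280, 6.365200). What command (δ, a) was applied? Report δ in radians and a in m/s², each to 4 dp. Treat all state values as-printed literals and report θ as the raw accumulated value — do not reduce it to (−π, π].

δ = 0.2426, a = -3.1740

a = (v'−v)/dt = (-0.634800)/0.2 = -3.1740
Δθ = θ'−θ = 0.128320;  (v·dt/L) = 7.0000·0.2/2.7 = 0.518519
tan δ = Δθ·L/(v·dt) = 0.247474  →  δ = 0.2426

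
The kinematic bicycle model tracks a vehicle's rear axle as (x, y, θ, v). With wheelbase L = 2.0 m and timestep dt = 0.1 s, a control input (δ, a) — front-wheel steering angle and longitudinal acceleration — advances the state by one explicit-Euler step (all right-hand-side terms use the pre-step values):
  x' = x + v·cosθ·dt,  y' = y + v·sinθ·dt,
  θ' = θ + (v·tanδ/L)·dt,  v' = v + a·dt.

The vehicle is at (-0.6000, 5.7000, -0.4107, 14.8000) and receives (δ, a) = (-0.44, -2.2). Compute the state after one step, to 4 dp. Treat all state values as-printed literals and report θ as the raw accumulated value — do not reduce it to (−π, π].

(0.7569, 5.1091, -0.7591, 14.5800)

x' = -0.6000 + 14.8000·cos(-0.4107)·0.1 = 0.7569
y' = 5.7000 + 14.8000·sin(-0.4107)·0.1 = 5.1091
θ' = -0.4107 + (14.8000/2.0)·tan(-0.44)·0.1 = -0.7591
v' = 14.8000 − 2.2000·0.1 = 14.5800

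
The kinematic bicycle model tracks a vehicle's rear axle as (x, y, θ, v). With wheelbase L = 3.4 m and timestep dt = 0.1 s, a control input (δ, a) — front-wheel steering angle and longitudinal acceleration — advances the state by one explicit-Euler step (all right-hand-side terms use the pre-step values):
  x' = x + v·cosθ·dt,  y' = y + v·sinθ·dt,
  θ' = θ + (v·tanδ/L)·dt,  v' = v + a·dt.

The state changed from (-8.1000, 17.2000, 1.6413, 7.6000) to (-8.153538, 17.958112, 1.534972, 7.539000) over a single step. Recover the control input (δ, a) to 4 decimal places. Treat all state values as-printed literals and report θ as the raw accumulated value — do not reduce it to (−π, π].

a = (v'−v)/dt = (-0.061000)/0.1 = -0.6100
Δθ = θ'−θ = -0.106328;  (v·dt/L) = 7.6000·0.1/3.4 = 0.223529
tan δ = Δθ·L/(v·dt) = -0.475678  →  δ = -0.4440

δ = -0.4440, a = -0.6100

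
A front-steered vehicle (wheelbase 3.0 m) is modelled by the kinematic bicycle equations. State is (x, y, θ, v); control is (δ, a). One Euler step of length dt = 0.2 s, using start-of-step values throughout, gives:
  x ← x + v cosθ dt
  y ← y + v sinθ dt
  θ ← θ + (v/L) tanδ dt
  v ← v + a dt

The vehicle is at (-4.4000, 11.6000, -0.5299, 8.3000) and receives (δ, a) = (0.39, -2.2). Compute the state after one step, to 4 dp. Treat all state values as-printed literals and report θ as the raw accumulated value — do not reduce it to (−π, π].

x' = -4.4000 + 8.3000·cos(-0.5299)·0.2 = -2.9677
y' = 11.6000 + 8.3000·sin(-0.5299)·0.2 = 10.7610
θ' = -0.5299 + (8.3000/3.0)·tan(0.39)·0.2 = -0.3024
v' = 8.3000 − 2.2000·0.2 = 7.8600

(-2.9677, 10.7610, -0.3024, 7.8600)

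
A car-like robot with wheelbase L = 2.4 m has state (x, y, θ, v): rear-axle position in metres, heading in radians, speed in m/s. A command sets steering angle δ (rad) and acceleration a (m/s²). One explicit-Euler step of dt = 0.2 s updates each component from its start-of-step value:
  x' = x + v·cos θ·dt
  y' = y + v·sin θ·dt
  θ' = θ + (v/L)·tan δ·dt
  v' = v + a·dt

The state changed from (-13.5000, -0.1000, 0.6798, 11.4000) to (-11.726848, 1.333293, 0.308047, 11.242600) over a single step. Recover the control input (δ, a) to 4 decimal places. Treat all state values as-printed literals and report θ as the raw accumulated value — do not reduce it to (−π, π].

a = (v'−v)/dt = (-0.157400)/0.2 = -0.7870
Δθ = θ'−θ = -0.371753;  (v·dt/L) = 11.4000·0.2/2.4 = 0.950000
tan δ = Δθ·L/(v·dt) = -0.391319  →  δ = -0.3730

δ = -0.3730, a = -0.7870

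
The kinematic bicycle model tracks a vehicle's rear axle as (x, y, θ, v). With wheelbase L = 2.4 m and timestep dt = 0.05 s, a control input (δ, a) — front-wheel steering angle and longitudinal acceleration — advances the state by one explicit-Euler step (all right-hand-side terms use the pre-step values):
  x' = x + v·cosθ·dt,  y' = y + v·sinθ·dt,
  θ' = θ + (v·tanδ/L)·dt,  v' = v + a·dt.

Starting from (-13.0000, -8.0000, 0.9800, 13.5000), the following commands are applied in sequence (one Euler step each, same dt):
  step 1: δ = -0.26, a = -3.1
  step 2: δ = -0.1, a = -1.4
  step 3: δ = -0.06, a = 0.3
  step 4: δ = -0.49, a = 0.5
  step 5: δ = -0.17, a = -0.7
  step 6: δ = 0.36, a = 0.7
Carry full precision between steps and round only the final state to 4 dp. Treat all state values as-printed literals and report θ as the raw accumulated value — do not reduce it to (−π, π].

(-10.3285, -5.0549, 0.7695, 13.3150)

after step 1 (δ=-0.26, a=-3.1): (-12.624010, -7.439414, 0.905181, 13.345000)
after step 2 (δ=-0.1, a=-1.4): (-12.211954, -6.914597, 0.877286, 13.275000)
after step 3 (δ=-0.06, a=0.3): (-11.787659, -6.404169, 0.860673, 13.290000)
after step 4 (δ=-0.49, a=0.5): (-11.354453, -5.900291, 0.712991, 13.315000)
after step 5 (δ=-0.17, a=-0.7): (-10.850873, -5.464825, 0.665374, 13.280000)
after step 6 (δ=0.36, a=0.7): (-10.328514, -5.054902, 0.769512, 13.315000)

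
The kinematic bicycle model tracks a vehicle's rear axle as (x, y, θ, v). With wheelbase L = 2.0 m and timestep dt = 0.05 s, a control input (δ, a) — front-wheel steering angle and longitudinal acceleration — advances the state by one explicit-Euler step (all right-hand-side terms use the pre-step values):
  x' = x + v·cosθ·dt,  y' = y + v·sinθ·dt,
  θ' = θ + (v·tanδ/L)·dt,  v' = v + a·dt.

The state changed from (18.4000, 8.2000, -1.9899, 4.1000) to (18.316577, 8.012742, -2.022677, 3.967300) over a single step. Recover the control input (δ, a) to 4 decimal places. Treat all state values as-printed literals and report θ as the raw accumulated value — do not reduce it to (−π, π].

δ = -0.3095, a = -2.6540

a = (v'−v)/dt = (-0.132700)/0.05 = -2.6540
Δθ = θ'−θ = -0.032777;  (v·dt/L) = 4.1000·0.05/2.0 = 0.102500
tan δ = Δθ·L/(v·dt) = -0.319776  →  δ = -0.3095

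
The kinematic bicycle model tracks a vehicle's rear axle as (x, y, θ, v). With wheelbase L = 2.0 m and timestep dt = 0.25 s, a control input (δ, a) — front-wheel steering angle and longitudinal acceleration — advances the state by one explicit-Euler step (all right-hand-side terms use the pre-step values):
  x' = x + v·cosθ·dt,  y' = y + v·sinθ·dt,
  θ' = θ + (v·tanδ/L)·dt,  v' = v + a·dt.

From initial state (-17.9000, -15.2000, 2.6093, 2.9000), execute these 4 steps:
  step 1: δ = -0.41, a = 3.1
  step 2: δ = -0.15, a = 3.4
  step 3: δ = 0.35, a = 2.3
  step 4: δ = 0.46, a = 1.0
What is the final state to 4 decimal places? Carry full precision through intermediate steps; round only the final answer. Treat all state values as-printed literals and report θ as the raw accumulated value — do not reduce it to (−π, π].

(-21.1390, -12.7991, 2.9046, 5.3500)

after step 1 (δ=-0.41, a=3.1): (-18.524693, -14.832055, 2.451746, 3.675000)
after step 2 (δ=-0.15, a=3.4): (-19.233365, -14.247345, 2.382318, 4.525000)
after step 3 (δ=0.35, a=2.3): (-20.053901, -13.468598, 2.588788, 5.100000)
after step 4 (δ=0.46, a=1.0): (-21.138997, -12.799126, 2.904636, 5.350000)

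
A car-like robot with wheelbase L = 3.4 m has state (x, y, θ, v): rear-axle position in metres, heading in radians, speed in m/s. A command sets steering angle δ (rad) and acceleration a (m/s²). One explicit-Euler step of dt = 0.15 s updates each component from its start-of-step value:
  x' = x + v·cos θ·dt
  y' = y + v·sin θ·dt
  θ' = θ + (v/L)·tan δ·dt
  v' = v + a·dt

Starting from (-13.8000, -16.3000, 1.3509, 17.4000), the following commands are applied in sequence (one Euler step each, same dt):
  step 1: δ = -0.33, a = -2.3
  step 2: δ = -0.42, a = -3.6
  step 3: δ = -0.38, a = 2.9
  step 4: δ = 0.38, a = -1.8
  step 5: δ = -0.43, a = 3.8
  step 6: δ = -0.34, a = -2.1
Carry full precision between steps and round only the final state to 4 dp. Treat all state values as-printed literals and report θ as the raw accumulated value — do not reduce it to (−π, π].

after step 1 (δ=-0.33, a=-2.3): (-13.230685, -13.752849, 1.087962, 17.055000)
after step 2 (δ=-0.42, a=-3.6): (-12.042911, -11.487052, 0.751949, 16.515000)
after step 3 (δ=-0.38, a=2.9): (-10.233629, -9.794933, 0.460936, 16.950000)
after step 4 (δ=0.38, a=-1.8): (-7.956472, -8.664064, 0.759614, 16.680000)
after step 5 (δ=-0.43, a=3.8): (-6.142267, -6.941083, 0.422123, 17.250000)
after step 6 (δ=-0.34, a=-2.1): (-3.781895, -5.880989, 0.152919, 16.935000)

(-3.7819, -5.8810, 0.1529, 16.9350)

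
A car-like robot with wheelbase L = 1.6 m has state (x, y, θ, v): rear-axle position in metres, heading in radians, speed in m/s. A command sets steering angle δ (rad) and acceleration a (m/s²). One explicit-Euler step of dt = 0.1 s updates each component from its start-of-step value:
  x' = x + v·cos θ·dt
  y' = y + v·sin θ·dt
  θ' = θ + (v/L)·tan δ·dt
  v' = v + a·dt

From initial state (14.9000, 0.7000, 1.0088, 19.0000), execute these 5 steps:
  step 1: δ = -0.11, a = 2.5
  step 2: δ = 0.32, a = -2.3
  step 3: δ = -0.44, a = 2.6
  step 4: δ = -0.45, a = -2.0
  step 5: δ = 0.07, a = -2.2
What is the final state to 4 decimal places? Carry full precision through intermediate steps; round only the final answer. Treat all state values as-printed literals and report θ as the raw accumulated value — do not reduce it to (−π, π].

after step 1 (δ=-0.11, a=2.5): (15.912465, 2.307767, 0.877646, 19.250000)
after step 2 (δ=0.32, a=-2.3): (17.142471, 3.788547, 1.276348, 19.020000)
after step 3 (δ=-0.44, a=2.6): (17.694453, 5.608690, 0.716708, 19.280000)
after step 4 (δ=-0.45, a=-2.0): (19.148112, 6.875205, 0.134627, 19.080000)
after step 5 (δ=0.07, a=-2.2): (21.038847, 7.131298, 0.218238, 18.860000)

(21.0388, 7.1313, 0.2182, 18.8600)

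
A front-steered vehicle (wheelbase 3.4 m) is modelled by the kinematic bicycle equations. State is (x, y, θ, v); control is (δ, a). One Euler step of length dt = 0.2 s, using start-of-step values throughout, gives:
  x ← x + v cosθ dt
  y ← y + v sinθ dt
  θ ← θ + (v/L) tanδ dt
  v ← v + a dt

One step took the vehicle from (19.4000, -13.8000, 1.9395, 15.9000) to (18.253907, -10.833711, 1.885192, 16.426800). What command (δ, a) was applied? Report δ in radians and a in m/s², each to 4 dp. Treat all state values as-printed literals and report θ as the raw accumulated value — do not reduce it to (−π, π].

a = (v'−v)/dt = (0.526800)/0.2 = 2.6340
Δθ = θ'−θ = -0.054308;  (v·dt/L) = 15.9000·0.2/3.4 = 0.935294
tan δ = Δθ·L/(v·dt) = -0.058065  →  δ = -0.0580

δ = -0.0580, a = 2.6340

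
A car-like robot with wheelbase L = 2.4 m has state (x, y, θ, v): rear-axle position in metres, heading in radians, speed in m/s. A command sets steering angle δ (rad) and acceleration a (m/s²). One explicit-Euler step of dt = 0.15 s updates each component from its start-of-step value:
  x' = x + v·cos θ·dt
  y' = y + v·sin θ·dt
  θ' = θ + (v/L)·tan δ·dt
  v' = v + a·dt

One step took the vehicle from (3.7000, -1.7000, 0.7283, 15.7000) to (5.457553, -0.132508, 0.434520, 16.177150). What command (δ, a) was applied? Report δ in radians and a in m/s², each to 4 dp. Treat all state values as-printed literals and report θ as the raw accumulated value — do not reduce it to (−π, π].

δ = -0.2909, a = 3.1810

a = (v'−v)/dt = (0.477150)/0.15 = 3.1810
Δθ = θ'−θ = -0.293780;  (v·dt/L) = 15.7000·0.15/2.4 = 0.981250
tan δ = Δθ·L/(v·dt) = -0.299394  →  δ = -0.2909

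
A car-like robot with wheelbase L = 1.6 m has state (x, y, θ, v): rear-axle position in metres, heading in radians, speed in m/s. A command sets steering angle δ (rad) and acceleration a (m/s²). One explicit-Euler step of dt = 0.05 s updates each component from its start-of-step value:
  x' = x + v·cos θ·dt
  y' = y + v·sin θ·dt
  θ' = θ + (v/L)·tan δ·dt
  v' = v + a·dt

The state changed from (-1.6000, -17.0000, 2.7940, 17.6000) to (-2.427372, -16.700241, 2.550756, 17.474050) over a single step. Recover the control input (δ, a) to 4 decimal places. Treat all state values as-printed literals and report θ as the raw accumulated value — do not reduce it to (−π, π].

δ = -0.4164, a = -2.5190

a = (v'−v)/dt = (-0.125950)/0.05 = -2.5190
Δθ = θ'−θ = -0.243244;  (v·dt/L) = 17.6000·0.05/1.6 = 0.550000
tan δ = Δθ·L/(v·dt) = -0.442262  →  δ = -0.4164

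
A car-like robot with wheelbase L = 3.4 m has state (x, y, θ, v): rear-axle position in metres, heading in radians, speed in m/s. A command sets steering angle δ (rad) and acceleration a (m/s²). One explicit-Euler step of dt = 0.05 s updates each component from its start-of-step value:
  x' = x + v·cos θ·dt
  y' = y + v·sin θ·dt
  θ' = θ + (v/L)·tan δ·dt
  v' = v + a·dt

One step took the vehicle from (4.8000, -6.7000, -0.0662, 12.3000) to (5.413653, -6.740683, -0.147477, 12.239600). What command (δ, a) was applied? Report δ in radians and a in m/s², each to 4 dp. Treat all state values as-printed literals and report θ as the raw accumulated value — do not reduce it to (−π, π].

a = (v'−v)/dt = (-0.060400)/0.05 = -1.2080
Δθ = θ'−θ = -0.081277;  (v·dt/L) = 12.3000·0.05/3.4 = 0.180882
tan δ = Δθ·L/(v·dt) = -0.449336  →  δ = -0.4223

δ = -0.4223, a = -1.2080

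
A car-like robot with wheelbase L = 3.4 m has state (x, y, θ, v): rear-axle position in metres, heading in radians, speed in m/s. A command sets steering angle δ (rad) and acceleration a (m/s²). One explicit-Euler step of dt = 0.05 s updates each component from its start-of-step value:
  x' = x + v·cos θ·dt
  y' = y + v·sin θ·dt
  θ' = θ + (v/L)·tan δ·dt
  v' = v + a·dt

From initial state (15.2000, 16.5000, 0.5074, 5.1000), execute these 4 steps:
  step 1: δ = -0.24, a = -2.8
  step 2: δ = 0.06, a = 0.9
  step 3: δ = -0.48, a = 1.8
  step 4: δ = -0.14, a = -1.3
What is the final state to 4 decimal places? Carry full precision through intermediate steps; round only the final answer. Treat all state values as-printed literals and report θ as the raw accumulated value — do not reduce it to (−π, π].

after step 1 (δ=-0.24, a=-2.8): (15.422873, 16.623906, 0.489046, 4.960000)
after step 2 (δ=0.06, a=0.9): (15.641803, 16.740413, 0.493428, 5.005000)
after step 3 (δ=-0.48, a=1.8): (15.862201, 16.858943, 0.455109, 5.095000)
after step 4 (δ=-0.14, a=-1.3): (16.091021, 16.970921, 0.444551, 5.030000)

(16.0910, 16.9709, 0.4446, 5.0300)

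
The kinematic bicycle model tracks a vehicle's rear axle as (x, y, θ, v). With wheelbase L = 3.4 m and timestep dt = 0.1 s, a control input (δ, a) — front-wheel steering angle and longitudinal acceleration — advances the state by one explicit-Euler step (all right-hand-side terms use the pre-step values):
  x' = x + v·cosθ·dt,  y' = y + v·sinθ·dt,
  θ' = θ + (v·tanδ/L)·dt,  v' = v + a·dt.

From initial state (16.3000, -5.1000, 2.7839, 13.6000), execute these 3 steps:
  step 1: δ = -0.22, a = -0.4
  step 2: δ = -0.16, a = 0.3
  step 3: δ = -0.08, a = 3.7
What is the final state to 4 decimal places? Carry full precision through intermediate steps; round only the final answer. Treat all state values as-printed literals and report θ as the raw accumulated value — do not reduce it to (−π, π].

(12.6183, -3.3723, 2.5980, 13.9600)

after step 1 (δ=-0.22, a=-0.4): (15.026078, -4.623845, 2.694452, 13.560000)
after step 2 (δ=-0.16, a=0.3): (13.803390, -4.037526, 2.630090, 13.590000)
after step 3 (δ=-0.08, a=3.7): (12.618329, -3.372312, 2.598045, 13.960000)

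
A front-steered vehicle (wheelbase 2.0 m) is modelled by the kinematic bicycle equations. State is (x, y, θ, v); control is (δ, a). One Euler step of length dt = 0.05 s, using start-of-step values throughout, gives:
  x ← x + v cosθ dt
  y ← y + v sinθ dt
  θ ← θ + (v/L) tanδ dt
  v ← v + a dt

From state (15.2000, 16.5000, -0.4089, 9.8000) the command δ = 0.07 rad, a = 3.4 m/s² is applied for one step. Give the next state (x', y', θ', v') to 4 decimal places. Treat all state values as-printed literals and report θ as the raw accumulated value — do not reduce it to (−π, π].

(15.6496, 16.3052, -0.3917, 9.9700)

x' = 15.2000 + 9.8000·cos(-0.4089)·0.05 = 15.6496
y' = 16.5000 + 9.8000·sin(-0.4089)·0.05 = 16.3052
θ' = -0.4089 + (9.8000/2.0)·tan(0.07)·0.05 = -0.3917
v' = 9.8000 + 3.4000·0.05 = 9.9700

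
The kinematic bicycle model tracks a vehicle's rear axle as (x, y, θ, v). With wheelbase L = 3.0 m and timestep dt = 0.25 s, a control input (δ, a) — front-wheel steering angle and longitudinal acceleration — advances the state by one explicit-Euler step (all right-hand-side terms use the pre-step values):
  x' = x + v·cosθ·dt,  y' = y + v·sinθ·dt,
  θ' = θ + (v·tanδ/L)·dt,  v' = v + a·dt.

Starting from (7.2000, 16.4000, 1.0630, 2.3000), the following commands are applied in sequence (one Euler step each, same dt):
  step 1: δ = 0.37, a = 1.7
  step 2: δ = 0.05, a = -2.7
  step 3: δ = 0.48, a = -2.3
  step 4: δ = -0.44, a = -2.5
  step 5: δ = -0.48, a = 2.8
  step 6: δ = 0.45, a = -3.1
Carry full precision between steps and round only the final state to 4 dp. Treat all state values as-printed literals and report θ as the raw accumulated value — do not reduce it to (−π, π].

(8.3381, 18.8857, 1.2053, 0.7750)

after step 1 (δ=0.37, a=1.7): (7.479595, 16.902445, 1.137340, 2.725000)
after step 2 (δ=0.05, a=-2.7): (7.765727, 17.520693, 1.148704, 2.050000)
after step 3 (δ=0.48, a=-2.3): (7.975683, 17.988213, 1.237642, 1.475000)
after step 4 (δ=-0.44, a=-2.5): (8.096274, 18.336687, 1.179775, 0.850000)
after step 5 (δ=-0.48, a=2.8): (8.177264, 18.533148, 1.142898, 1.550000)
after step 6 (δ=0.45, a=-3.1): (8.338061, 18.885711, 1.205293, 0.775000)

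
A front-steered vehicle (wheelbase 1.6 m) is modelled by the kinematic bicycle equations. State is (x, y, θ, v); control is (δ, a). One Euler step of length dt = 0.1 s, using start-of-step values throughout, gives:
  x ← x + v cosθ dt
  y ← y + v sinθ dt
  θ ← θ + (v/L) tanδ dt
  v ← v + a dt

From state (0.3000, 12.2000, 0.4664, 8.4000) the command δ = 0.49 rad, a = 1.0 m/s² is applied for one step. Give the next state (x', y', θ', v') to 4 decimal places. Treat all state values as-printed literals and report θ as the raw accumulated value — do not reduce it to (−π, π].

x' = 0.3000 + 8.4000·cos(0.4664)·0.1 = 1.0503
y' = 12.2000 + 8.4000·sin(0.4664)·0.1 = 12.5777
θ' = 0.4664 + (8.4000/1.6)·tan(0.49)·0.1 = 0.7464
v' = 8.4000 + 1.0000·0.1 = 8.5000

(1.0503, 12.5777, 0.7464, 8.5000)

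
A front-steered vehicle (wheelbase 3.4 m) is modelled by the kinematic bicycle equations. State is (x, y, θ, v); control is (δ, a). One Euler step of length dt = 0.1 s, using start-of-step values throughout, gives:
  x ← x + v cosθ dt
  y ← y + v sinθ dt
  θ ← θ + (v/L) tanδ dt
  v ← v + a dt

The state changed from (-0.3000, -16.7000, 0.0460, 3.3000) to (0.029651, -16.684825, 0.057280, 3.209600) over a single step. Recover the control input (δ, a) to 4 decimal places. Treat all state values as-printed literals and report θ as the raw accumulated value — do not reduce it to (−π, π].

δ = 0.1157, a = -0.9040

a = (v'−v)/dt = (-0.090400)/0.1 = -0.9040
Δθ = θ'−θ = 0.011280;  (v·dt/L) = 3.3000·0.1/3.4 = 0.097059
tan δ = Δθ·L/(v·dt) = 0.116218  →  δ = 0.1157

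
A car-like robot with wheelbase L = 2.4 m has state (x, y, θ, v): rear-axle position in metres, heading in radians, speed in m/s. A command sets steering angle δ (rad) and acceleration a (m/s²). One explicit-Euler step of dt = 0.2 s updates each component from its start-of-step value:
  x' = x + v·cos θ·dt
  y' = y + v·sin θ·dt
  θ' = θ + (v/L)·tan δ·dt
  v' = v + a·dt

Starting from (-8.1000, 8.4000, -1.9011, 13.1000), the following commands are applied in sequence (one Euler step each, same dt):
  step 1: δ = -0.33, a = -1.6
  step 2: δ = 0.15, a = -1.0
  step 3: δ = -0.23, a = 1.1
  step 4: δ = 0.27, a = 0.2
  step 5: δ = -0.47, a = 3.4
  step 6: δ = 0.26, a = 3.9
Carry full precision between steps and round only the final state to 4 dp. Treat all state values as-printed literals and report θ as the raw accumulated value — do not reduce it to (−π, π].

(-17.2659, -3.6215, -2.3081, 14.3000)

after step 1 (δ=-0.33, a=-1.6): (-8.949745, 5.921627, -2.275023, 12.780000)
after step 2 (δ=0.15, a=-1.0): (-10.604614, 3.973667, -2.114064, 12.580000)
after step 3 (δ=-0.23, a=1.1): (-11.905225, 1.819911, -2.359524, 12.800000)
after step 4 (δ=0.27, a=0.2): (-13.721436, 0.015755, -2.064316, 12.840000)
after step 5 (δ=-0.47, a=3.4): (-14.937969, -2.245808, -2.607839, 13.520000)
after step 6 (δ=0.26, a=3.9): (-17.265852, -3.621518, -2.308121, 14.300000)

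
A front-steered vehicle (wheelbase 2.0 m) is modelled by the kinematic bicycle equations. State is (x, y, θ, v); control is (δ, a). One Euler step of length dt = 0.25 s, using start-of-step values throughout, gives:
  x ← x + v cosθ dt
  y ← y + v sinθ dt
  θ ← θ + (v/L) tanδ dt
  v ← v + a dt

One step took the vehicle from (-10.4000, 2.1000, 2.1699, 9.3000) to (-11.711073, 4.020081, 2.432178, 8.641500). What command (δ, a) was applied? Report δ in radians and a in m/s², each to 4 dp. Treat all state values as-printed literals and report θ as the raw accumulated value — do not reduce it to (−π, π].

a = (v'−v)/dt = (-0.658500)/0.25 = -2.6340
Δθ = θ'−θ = 0.262278;  (v·dt/L) = 9.3000·0.25/2.0 = 1.162500
tan δ = Δθ·L/(v·dt) = 0.225615  →  δ = 0.2219

δ = 0.2219, a = -2.6340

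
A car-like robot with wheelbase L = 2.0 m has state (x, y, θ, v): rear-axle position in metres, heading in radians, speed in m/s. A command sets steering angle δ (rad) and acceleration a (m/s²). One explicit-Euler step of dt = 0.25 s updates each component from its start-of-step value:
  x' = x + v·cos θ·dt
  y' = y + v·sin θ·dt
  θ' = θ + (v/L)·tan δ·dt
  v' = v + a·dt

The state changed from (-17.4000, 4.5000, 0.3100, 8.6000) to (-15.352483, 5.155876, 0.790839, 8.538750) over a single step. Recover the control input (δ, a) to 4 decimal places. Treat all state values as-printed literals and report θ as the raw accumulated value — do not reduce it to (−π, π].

δ = 0.4206, a = -0.2450

a = (v'−v)/dt = (-0.061250)/0.25 = -0.2450
Δθ = θ'−θ = 0.480839;  (v·dt/L) = 8.6000·0.25/2.0 = 1.075000
tan δ = Δθ·L/(v·dt) = 0.447292  →  δ = 0.4206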